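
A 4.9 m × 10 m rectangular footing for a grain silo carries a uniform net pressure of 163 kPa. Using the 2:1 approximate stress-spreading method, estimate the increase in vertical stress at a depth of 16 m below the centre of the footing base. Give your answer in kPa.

By the 2:1 method the load spreads at 1 horizontal : 2 vertical, so at depth z the loaded area has grown by z in each plan dimension:
Δσ = qBL/((B+z)(L+z)) = 163×4.9×10/((4.9+16)(10+16)) = 14.698 kPa

Δσ_z ≈ 14.7 kPa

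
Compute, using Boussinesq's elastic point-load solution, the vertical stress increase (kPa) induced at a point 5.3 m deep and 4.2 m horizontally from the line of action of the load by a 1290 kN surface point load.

Δσ_z ≈ 6.48 kPa

Boussinesq vertical stress below a point load on an elastic half-space:
Δσ_z = 3P/(2πz²) · [1 + (r/z)²]^(−5/2)
r/z = 4.2/5.3 = 0.79245; [1+(r/z)²]^(−5/2) = 0.29572.
Δσ_z = 3×1290/(2π×5.3²) × 0.29572 = 21.927 × 0.29572 = 6.484 kPa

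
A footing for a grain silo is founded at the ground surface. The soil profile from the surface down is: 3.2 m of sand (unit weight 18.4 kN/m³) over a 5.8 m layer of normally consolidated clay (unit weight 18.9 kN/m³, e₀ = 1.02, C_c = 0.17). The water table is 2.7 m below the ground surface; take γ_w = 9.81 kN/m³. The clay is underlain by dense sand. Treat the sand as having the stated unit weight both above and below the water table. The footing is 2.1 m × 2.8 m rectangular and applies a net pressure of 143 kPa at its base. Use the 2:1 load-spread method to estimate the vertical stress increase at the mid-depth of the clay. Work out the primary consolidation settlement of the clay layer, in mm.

S_c ≈ 28.4 mm

Mid-depth of clay below the ground surface: z = 3.2 + 5.8/2 = 6.1 m.
Total vertical stress at mid-clay: σ_v = 18.4×3.2 + 18.9×2.9 = 113.69 kPa.
Pore pressure: u = 9.81×(6.1 − 2.7) = 33.354 kPa.
Initial effective stress: σ'_0 = σ_v − u = 113.69 − 33.354 = 80.336 kPa.
Stress increase at mid-clay by the 2:1 spreading method:
Δσ = qBL/((B+z)(L+z)) = 143×2.1×2.8/((2.1+6.1)(2.8+6.1)) = 11.522 kPa
Final effective stress: σ'_f = σ'_0 + Δσ = 80.336 + 11.522 = 91.858 kPa.
Normally consolidated clay, so the full stress increment lies on the virgin compression line:
S_c = C_c·H/(1+e₀)·log₁₀(σ'_f/σ'_0) = 0.17×5.8/(1+1.02)×log₁₀(91.858/80.336)
    = 0.48812 × 0.058207 = 0.02841 m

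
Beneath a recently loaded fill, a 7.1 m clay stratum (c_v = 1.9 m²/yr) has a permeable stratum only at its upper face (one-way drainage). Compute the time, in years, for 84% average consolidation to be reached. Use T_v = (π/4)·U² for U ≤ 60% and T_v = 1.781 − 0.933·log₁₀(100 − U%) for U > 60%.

t ≈ 17.4 years

Drainage path length: H_d = H = 7.1 m (single drainage).
U > 60%: T_v = 1.781 − 0.933·log₁₀(100 − 84) = 0.65756.
t = T_v·H_d²/c_v = 0.65756×7.1²/1.9 = 17.45 years.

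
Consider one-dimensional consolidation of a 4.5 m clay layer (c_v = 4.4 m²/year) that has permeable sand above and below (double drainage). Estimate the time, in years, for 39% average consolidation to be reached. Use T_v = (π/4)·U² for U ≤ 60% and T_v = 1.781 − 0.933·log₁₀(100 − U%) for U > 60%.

t ≈ 0.137 years

Drainage path length: H_d = H/2 = 2.25 m (double drainage).
U ≤ 60%: T_v = (π/4)·U² = (π/4)×0.39² = 0.11946.
t = T_v·H_d²/c_v = 0.11946×2.25²/4.4 = 0.1374 years.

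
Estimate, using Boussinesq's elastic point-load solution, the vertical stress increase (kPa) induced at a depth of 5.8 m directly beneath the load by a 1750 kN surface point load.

Boussinesq vertical stress below a point load on an elastic half-space:
Δσ_z = 3P/(2πz²) · [1 + (r/z)²]^(−5/2)
r/z = 0/5.8 = 0; [1+(r/z)²]^(−5/2) = 1.
Δσ_z = 3×1750/(2π×5.8²) × 1 = 24.838 × 1 = 24.84 kPa

Δσ_z ≈ 24.8 kPa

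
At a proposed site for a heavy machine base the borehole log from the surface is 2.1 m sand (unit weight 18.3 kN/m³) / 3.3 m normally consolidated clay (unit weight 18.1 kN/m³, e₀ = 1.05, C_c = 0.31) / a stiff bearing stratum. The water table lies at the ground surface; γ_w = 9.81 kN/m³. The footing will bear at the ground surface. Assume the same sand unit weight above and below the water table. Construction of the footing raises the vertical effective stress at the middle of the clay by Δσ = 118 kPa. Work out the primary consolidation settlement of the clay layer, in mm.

S_c ≈ 337 mm

Mid-depth of clay below the ground surface: z = 2.1 + 3.3/2 = 3.75 m.
Total vertical stress at mid-clay: σ_v = 18.3×2.1 + 18.1×1.65 = 68.295 kPa.
Pore pressure: u = 9.81×(3.75 − 0) = 36.788 kPa.
Initial effective stress: σ'_0 = σ_v − u = 68.295 − 36.788 = 31.507 kPa.
Final effective stress: σ'_f = σ'_0 + Δσ = 31.507 + 118 = 149.51 kPa.
Normally consolidated clay, so the full stress increment lies on the virgin compression line:
S_c = C_c·H/(1+e₀)·log₁₀(σ'_f/σ'_0) = 0.31×3.3/(1+1.05)×log₁₀(149.51/31.507)
    = 0.49902 × 0.67626 = 0.3375 m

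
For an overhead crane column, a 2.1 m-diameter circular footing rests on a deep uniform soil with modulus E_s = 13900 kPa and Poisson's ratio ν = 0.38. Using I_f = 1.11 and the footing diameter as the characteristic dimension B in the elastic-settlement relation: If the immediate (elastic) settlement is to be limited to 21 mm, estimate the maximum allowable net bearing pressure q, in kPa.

S_e = q·B·(1−ν²)/E_s · I_f  ⇒  q = S_e·E_s / (B·(1−ν²)·I_f).
q = 0.021 × 13900 / (2.1 × 0.8556 × 1.11) = 146.4 kPa

q ≈ 146 kPa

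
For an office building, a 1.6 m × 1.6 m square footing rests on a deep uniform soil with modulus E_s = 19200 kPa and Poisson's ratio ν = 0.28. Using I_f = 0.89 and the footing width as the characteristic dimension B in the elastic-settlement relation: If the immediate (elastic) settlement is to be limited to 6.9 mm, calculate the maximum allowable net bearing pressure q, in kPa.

S_e = q·B·(1−ν²)/E_s · I_f  ⇒  q = S_e·E_s / (B·(1−ν²)·I_f).
q = 0.0069 × 19200 / (1.6 × 0.9216 × 0.89) = 100.9 kPa

q ≈ 101 kPa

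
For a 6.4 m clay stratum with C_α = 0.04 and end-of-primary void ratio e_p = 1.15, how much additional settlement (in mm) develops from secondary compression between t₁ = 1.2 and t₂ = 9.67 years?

S_s ≈ 108 mm

Secondary compression: S_s = C_α·H/(1+e_p)·log₁₀(t₂/t₁)
S_s = 0.04×6.4/(1+1.15)×log₁₀(9.67/1.2)
    = 0.1191 × 0.9062 = 0.1079 m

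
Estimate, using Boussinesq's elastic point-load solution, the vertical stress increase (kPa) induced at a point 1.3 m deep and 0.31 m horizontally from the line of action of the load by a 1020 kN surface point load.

Δσ_z ≈ 251 kPa

Boussinesq vertical stress below a point load on an elastic half-space:
Δσ_z = 3P/(2πz²) · [1 + (r/z)²]^(−5/2)
r/z = 0.31/1.3 = 0.23846; [1+(r/z)²]^(−5/2) = 0.87087.
Δσ_z = 3×1020/(2π×1.3²) × 0.87087 = 288.17 × 0.87087 = 251 kPa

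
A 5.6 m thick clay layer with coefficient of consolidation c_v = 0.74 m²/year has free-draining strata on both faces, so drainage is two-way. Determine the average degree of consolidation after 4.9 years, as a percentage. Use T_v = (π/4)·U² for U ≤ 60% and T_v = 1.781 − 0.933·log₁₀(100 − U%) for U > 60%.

U ≈ 74.1 %

Drainage path length: H_d = H/2 = 2.8 m (double drainage).
T_v = c_v·t/H_d² = 0.74×4.9/2.8² = 0.4625.
T_v = 0.4625 corresponds to the U > 60% branch:
U = 1 − 10^((1.781 − T_v)/0.933)/100 = 0.7411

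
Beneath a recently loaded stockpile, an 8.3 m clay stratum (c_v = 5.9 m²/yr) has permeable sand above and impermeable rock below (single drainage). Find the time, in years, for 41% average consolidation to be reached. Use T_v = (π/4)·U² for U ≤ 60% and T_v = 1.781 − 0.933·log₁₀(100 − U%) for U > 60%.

Drainage path length: H_d = H = 8.3 m (single drainage).
U ≤ 60%: T_v = (π/4)·U² = (π/4)×0.41² = 0.13203.
t = T_v·H_d²/c_v = 0.13203×8.3²/5.9 = 1.542 years.

t ≈ 1.54 years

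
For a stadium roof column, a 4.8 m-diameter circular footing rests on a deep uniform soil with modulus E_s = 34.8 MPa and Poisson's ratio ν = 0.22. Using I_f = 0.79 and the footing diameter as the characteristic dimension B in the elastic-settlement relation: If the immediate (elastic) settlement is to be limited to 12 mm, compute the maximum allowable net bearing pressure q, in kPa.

q ≈ 116 kPa

E_s = 34.8 MPa = 34800 kPa.
S_e = q·B·(1−ν²)/E_s · I_f  ⇒  q = S_e·E_s / (B·(1−ν²)·I_f).
q = 0.012 × 34800 / (4.8 × 0.9516 × 0.79) = 115.7 kPa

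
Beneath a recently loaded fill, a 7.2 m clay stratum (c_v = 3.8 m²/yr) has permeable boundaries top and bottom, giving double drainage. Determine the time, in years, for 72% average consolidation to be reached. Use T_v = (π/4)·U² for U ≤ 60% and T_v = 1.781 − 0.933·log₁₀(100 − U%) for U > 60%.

Drainage path length: H_d = H/2 = 3.6 m (double drainage).
U > 60%: T_v = 1.781 − 0.933·log₁₀(100 − 72) = 0.4308.
t = T_v·H_d²/c_v = 0.4308×3.6²/3.8 = 1.469 years.

t ≈ 1.47 years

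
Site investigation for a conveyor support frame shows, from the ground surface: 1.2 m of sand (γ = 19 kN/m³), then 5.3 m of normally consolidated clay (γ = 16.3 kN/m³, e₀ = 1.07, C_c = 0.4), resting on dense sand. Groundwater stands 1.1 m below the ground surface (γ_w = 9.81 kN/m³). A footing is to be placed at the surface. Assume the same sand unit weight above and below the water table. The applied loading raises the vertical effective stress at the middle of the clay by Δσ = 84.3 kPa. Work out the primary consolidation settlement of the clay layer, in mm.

Mid-depth of clay below the ground surface: z = 1.2 + 5.3/2 = 3.85 m.
Total vertical stress at mid-clay: σ_v = 19×1.2 + 16.3×2.65 = 65.995 kPa.
Pore pressure: u = 9.81×(3.85 − 1.1) = 26.978 kPa.
Initial effective stress: σ'_0 = σ_v − u = 65.995 − 26.978 = 39.017 kPa.
Final effective stress: σ'_f = σ'_0 + Δσ = 39.017 + 84.3 = 123.32 kPa.
Normally consolidated clay, so the full stress increment lies on the virgin compression line:
S_c = C_c·H/(1+e₀)·log₁₀(σ'_f/σ'_0) = 0.4×5.3/(1+1.07)×log₁₀(123.32/39.017)
    = 1.0242 × 0.49978 = 0.5119 m

S_c ≈ 512 mm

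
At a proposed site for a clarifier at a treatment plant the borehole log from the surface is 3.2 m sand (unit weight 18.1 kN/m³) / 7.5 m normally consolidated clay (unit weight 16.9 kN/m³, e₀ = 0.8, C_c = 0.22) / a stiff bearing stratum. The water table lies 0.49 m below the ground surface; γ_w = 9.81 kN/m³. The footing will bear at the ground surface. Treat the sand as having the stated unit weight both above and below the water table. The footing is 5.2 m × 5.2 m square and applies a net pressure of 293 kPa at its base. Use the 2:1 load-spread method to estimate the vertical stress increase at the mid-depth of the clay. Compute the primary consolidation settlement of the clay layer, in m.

S_c ≈ 0.261 m

Mid-depth of clay below the ground surface: z = 3.2 + 7.5/2 = 6.95 m.
Total vertical stress at mid-clay: σ_v = 18.1×3.2 + 16.9×3.75 = 121.3 kPa.
Pore pressure: u = 9.81×(6.95 − 0.49) = 63.373 kPa.
Initial effective stress: σ'_0 = σ_v − u = 121.3 − 63.373 = 57.927 kPa.
Stress increase at mid-clay by the 2:1 spreading method:
Δσ = qBL/((B+z)(L+z)) = 293×5.2×5.2/((5.2+6.95)(5.2+6.95)) = 53.669 kPa
Final effective stress: σ'_f = σ'_0 + Δσ = 57.927 + 53.669 = 111.6 kPa.
Normally consolidated clay, so the full stress increment lies on the virgin compression line:
S_c = C_c·H/(1+e₀)·log₁₀(σ'_f/σ'_0) = 0.22×7.5/(1+0.8)×log₁₀(111.6/57.927)
    = 0.91667 × 0.28478 = 0.261 m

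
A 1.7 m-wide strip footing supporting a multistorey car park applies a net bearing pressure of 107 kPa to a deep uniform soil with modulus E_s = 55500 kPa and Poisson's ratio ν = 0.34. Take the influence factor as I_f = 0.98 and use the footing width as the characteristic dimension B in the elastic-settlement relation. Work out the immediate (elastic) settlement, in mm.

S_e ≈ 2.84 mm

Immediate (elastic) settlement: S_e = q·B·(1−ν²)/E_s · I_f.
S_e = 107 × 1.7 × (1 − 0.34²) / 55500 × 0.98
    = 107 × 1.7 × 0.8844 / 55500 × 0.98
    = 0.002841 m = 2.841 mm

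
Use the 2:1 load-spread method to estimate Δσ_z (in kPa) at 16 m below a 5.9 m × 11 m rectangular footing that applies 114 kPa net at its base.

By the 2:1 method the load spreads at 1 horizontal : 2 vertical, so at depth z the loaded area has grown by z in each plan dimension:
Δσ = qBL/((B+z)(L+z)) = 114×5.9×11/((5.9+16)(11+16)) = 12.512 kPa

Δσ_z ≈ 12.5 kPa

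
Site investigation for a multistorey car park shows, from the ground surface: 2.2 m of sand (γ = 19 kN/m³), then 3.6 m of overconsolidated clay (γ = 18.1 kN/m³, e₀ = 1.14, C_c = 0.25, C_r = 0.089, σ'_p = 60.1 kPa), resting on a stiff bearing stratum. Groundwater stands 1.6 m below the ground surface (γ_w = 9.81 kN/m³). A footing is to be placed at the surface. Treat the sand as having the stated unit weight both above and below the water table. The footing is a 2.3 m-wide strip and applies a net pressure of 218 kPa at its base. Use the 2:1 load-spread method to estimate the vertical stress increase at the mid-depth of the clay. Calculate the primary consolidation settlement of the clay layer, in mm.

Mid-depth of clay below the ground surface: z = 2.2 + 3.6/2 = 4 m.
Total vertical stress at mid-clay: σ_v = 19×2.2 + 18.1×1.8 = 74.38 kPa.
Pore pressure: u = 9.81×(4 − 1.6) = 23.544 kPa.
Initial effective stress: σ'_0 = σ_v − u = 74.38 − 23.544 = 50.836 kPa.
Stress increase at mid-clay by the 2:1 spreading method:
Δσ = qB/(B+z) = 218×2.3/(2.3+4) = 79.587 kPa
Final effective stress: σ'_f = 50.836 + 79.587 = 130.42 kPa.
σ'_f = 130.42 > σ'_p = 60.1 kPa, so the stress path crosses the preconsolidation pressure — recompression up to σ'_p, then virgin compression beyond:
S_c = H/(1+e₀)·[C_r·log₁₀(σ'_p/σ'_0) + C_c·log₁₀(σ'_f/σ'_p)]
    = 3.6/2.14 × [0.089×log₁₀(60.1/50.836) + 0.25×log₁₀(130.42/60.1)]
    = 1.6822 × [0.0064706 + 0.084117] = 0.1524 m

S_c ≈ 152 mm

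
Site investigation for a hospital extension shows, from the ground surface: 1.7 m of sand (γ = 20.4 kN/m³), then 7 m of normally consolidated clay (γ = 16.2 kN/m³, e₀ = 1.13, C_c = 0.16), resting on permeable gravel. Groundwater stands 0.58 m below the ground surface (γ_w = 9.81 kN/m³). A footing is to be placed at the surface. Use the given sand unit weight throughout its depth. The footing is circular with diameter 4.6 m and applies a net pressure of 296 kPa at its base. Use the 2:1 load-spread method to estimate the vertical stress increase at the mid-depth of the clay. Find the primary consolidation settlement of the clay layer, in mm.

S_c ≈ 201 mm

Mid-depth of clay below the ground surface: z = 1.7 + 7/2 = 5.2 m.
Total vertical stress at mid-clay: σ_v = 20.4×1.7 + 16.2×3.5 = 91.38 kPa.
Pore pressure: u = 9.81×(5.2 − 0.58) = 45.322 kPa.
Initial effective stress: σ'_0 = σ_v − u = 91.38 − 45.322 = 46.058 kPa.
Stress increase at mid-clay by the 2:1 spreading method:
Δσ ≈ qD²/(D+z)² = 296×4.6²/(4.6+5.2)² = 65.216 kPa
Final effective stress: σ'_f = σ'_0 + Δσ = 46.058 + 65.216 = 111.27 kPa.
Normally consolidated clay, so the full stress increment lies on the virgin compression line:
S_c = C_c·H/(1+e₀)·log₁₀(σ'_f/σ'_0) = 0.16×7/(1+1.13)×log₁₀(111.27/46.058)
    = 0.52582 × 0.38307 = 0.2014 m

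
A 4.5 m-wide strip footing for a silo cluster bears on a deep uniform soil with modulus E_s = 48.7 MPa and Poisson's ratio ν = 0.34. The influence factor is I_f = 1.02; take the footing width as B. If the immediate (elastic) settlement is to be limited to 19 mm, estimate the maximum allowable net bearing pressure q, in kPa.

q ≈ 228 kPa

E_s = 48.7 MPa = 48700 kPa.
S_e = q·B·(1−ν²)/E_s · I_f  ⇒  q = S_e·E_s / (B·(1−ν²)·I_f).
q = 0.019 × 48700 / (4.5 × 0.8844 × 1.02) = 227.9 kPa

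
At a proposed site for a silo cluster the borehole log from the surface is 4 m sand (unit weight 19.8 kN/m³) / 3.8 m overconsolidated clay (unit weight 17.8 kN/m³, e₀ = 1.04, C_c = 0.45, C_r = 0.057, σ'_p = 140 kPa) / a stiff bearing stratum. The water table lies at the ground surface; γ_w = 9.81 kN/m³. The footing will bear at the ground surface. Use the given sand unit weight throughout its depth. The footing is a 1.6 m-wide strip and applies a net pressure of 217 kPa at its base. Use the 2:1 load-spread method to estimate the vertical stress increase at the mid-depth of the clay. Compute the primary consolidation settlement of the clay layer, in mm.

Mid-depth of clay below the ground surface: z = 4 + 3.8/2 = 5.9 m.
Total vertical stress at mid-clay: σ_v = 19.8×4 + 17.8×1.9 = 113.02 kPa.
Pore pressure: u = 9.81×(5.9 − 0) = 57.879 kPa.
Initial effective stress: σ'_0 = σ_v − u = 113.02 − 57.879 = 55.141 kPa.
Stress increase at mid-clay by the 2:1 spreading method:
Δσ = qB/(B+z) = 217×1.6/(1.6+5.9) = 46.293 kPa
Final effective stress: σ'_f = 55.141 + 46.293 = 101.43 kPa.
σ'_f = 101.43 ≤ σ'_p = 140 kPa, so the clay remains overconsolidated and only the recompression index applies:
S_c = C_r·H/(1+e₀)·log₁₀(σ'_f/σ'_0) = 0.057×3.8/2.04×log₁₀(101.43/55.141)
    = 0.10617 × 0.26469 = 0.0281 m

S_c ≈ 28.1 mm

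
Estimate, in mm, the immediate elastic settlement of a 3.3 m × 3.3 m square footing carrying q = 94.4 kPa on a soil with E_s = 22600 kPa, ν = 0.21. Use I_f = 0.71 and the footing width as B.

Immediate (elastic) settlement: S_e = q·B·(1−ν²)/E_s · I_f.
S_e = 94.4 × 3.3 × (1 − 0.21²) / 22600 × 0.71
    = 94.4 × 3.3 × 0.9559 / 22600 × 0.71
    = 0.009355 m = 9.355 mm

S_e ≈ 9.36 mm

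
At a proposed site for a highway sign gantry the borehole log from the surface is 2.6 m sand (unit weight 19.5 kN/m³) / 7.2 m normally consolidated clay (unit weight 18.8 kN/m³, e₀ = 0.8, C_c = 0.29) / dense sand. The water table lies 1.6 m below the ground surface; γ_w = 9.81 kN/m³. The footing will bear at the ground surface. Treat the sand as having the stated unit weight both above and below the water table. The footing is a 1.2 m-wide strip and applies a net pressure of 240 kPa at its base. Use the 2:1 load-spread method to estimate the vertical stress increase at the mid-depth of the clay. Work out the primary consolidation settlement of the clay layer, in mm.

Mid-depth of clay below the ground surface: z = 2.6 + 7.2/2 = 6.2 m.
Total vertical stress at mid-clay: σ_v = 19.5×2.6 + 18.8×3.6 = 118.38 kPa.
Pore pressure: u = 9.81×(6.2 − 1.6) = 45.126 kPa.
Initial effective stress: σ'_0 = σ_v − u = 118.38 − 45.126 = 73.254 kPa.
Stress increase at mid-clay by the 2:1 spreading method:
Δσ = qB/(B+z) = 240×1.2/(1.2+6.2) = 38.919 kPa
Final effective stress: σ'_f = σ'_0 + Δσ = 73.254 + 38.919 = 112.17 kPa.
Normally consolidated clay, so the full stress increment lies on the virgin compression line:
S_c = C_c·H/(1+e₀)·log₁₀(σ'_f/σ'_0) = 0.29×7.2/(1+0.8)×log₁₀(112.17/73.254)
    = 1.16 × 0.18505 = 0.2147 m

S_c ≈ 215 mm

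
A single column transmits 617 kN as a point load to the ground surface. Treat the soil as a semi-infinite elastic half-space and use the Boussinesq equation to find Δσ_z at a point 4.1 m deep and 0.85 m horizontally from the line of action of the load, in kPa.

Boussinesq vertical stress below a point load on an elastic half-space:
Δσ_z = 3P/(2πz²) · [1 + (r/z)²]^(−5/2)
r/z = 0.85/4.1 = 0.20732; [1+(r/z)²]^(−5/2) = 0.90014.
Δσ_z = 3×617/(2π×4.1²) × 0.90014 = 17.525 × 0.90014 = 15.77 kPa

Δσ_z ≈ 15.8 kPa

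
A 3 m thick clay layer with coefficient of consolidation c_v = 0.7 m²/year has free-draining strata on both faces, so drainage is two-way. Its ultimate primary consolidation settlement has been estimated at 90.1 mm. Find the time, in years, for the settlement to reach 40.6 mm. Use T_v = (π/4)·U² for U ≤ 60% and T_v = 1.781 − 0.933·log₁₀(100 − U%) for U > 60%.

t ≈ 0.513 years

Drainage path length: H_d = H/2 = 1.5 m (double drainage).
U = S(t)/S_ult = 40.6/90.1 = 0.4506.
U ≤ 60%: T_v = (π/4)·U² = (π/4)×0.45061² = 0.15947.
t = T_v·H_d²/c_v = 0.15947×1.5²/0.7 = 0.5126 years.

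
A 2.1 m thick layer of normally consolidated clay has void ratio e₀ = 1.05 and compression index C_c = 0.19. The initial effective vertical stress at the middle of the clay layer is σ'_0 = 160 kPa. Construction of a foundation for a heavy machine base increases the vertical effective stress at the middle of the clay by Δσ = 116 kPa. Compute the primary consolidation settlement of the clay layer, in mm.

S_c ≈ 46.1 mm

Final effective stress: σ'_f = σ'_0 + Δσ = 160 + 116 = 276 kPa.
Normally consolidated clay, so the full stress increment lies on the virgin compression line:
S_c = C_c·H/(1+e₀)·log₁₀(σ'_f/σ'_0) = 0.19×2.1/(1+1.05)×log₁₀(276/160)
    = 0.19463 × 0.23679 = 0.04609 m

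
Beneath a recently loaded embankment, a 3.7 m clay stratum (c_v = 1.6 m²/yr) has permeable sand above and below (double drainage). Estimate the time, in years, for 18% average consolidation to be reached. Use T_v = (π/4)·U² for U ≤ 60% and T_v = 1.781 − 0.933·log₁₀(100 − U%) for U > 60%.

t ≈ 0.0544 years

Drainage path length: H_d = H/2 = 1.85 m (double drainage).
U ≤ 60%: T_v = (π/4)·U² = (π/4)×0.18² = 0.025447.
t = T_v·H_d²/c_v = 0.025447×1.85²/1.6 = 0.05443 years.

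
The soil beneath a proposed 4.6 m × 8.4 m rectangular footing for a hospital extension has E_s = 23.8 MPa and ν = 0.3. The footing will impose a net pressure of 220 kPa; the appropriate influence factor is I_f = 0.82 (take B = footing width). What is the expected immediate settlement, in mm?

Immediate (elastic) settlement: S_e = q·B·(1−ν²)/E_s · I_f.
E_s = 23.8 MPa = 23800 kPa.
S_e = 220 × 4.6 × (1 − 0.3²) / 23800 × 0.82
    = 220 × 4.6 × 0.91 / 23800 × 0.82
    = 0.03173 m = 31.73 mm

S_e ≈ 31.7 mm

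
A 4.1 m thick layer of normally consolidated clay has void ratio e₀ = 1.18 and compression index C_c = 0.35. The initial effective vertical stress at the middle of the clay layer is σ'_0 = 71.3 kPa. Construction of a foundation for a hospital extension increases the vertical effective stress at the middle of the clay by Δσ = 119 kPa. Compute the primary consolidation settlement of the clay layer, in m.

S_c ≈ 0.281 m

Final effective stress: σ'_f = σ'_0 + Δσ = 71.3 + 119 = 190.3 kPa.
Normally consolidated clay, so the full stress increment lies on the virgin compression line:
S_c = C_c·H/(1+e₀)·log₁₀(σ'_f/σ'_0) = 0.35×4.1/(1+1.18)×log₁₀(190.3/71.3)
    = 0.65826 × 0.42635 = 0.2806 m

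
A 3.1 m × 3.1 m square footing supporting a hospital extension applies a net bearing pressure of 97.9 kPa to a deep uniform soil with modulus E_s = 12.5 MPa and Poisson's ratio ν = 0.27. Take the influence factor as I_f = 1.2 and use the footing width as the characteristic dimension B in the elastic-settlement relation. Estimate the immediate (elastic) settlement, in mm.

S_e ≈ 27 mm

Immediate (elastic) settlement: S_e = q·B·(1−ν²)/E_s · I_f.
E_s = 12.5 MPa = 12500 kPa.
S_e = 97.9 × 3.1 × (1 − 0.27²) / 12500 × 1.2
    = 97.9 × 3.1 × 0.9271 / 12500 × 1.2
    = 0.02701 m = 27.01 mm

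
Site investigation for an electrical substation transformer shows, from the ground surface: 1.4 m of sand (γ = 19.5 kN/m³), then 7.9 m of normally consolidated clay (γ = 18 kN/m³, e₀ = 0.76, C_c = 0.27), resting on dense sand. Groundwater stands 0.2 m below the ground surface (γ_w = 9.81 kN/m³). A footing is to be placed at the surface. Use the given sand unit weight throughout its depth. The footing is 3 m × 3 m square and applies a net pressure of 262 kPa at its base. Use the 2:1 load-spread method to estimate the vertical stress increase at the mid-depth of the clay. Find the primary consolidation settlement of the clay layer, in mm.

S_c ≈ 281 mm

Mid-depth of clay below the ground surface: z = 1.4 + 7.9/2 = 5.35 m.
Total vertical stress at mid-clay: σ_v = 19.5×1.4 + 18×3.95 = 98.4 kPa.
Pore pressure: u = 9.81×(5.35 − 0.2) = 50.522 kPa.
Initial effective stress: σ'_0 = σ_v − u = 98.4 − 50.522 = 47.878 kPa.
Stress increase at mid-clay by the 2:1 spreading method:
Δσ = qBL/((B+z)(L+z)) = 262×3×3/((3+5.35)(3+5.35)) = 33.82 kPa
Final effective stress: σ'_f = σ'_0 + Δσ = 47.878 + 33.82 = 81.698 kPa.
Normally consolidated clay, so the full stress increment lies on the virgin compression line:
S_c = C_c·H/(1+e₀)·log₁₀(σ'_f/σ'_0) = 0.27×7.9/(1+0.76)×log₁₀(81.698/47.878)
    = 1.2119 × 0.23208 = 0.2813 m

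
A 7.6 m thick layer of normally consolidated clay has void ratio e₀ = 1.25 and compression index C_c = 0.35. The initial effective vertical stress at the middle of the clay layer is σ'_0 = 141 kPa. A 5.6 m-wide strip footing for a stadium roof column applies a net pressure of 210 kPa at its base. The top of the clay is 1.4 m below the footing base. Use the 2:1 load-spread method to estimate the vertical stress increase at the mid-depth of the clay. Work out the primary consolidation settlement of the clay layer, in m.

S_c ≈ 0.294 m

Mid-depth of clay below the footing base: z = 1.4 + 7.6/2 = 5.2 m.
Stress increase at mid-clay by the 2:1 spreading method:
Δσ = qB/(B+z) = 210×5.6/(5.6+5.2) = 108.89 kPa
Final effective stress: σ'_f = σ'_0 + Δσ = 141 + 108.89 = 249.89 kPa.
Normally consolidated clay, so the full stress increment lies on the virgin compression line:
S_c = C_c·H/(1+e₀)·log₁₀(σ'_f/σ'_0) = 0.35×7.6/(1+1.25)×log₁₀(249.89/141)
    = 1.1822 × 0.24853 = 0.2938 m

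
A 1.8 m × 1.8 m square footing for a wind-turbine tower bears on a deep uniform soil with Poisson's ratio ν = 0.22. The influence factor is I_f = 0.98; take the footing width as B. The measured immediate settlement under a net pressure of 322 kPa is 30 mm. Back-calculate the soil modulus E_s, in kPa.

E_s ≈ 18000 kPa

S_e = q·B·(1−ν²)/E_s · I_f  ⇒  E_s = q·B·(1−ν²)·I_f / S_e.
E_s = 322 × 1.8 × 0.9516 × 0.98 / 0.03 = 18020 kPa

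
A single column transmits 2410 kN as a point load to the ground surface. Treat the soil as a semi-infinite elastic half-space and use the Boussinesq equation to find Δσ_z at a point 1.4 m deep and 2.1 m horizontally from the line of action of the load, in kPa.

Δσ_z ≈ 30.8 kPa

Boussinesq vertical stress below a point load on an elastic half-space:
Δσ_z = 3P/(2πz²) · [1 + (r/z)²]^(−5/2)
r/z = 2.1/1.4 = 1.5; [1+(r/z)²]^(−5/2) = 0.052516.
Δσ_z = 3×2410/(2π×1.4²) × 0.052516 = 587.09 × 0.052516 = 30.83 kPa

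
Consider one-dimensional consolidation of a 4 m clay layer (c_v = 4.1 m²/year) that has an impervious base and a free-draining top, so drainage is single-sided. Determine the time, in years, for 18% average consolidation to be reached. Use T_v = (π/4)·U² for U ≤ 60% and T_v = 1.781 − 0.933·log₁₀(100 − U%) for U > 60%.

Drainage path length: H_d = H = 4 m (single drainage).
U ≤ 60%: T_v = (π/4)·U² = (π/4)×0.18² = 0.025447.
t = T_v·H_d²/c_v = 0.025447×4²/4.1 = 0.09931 years.

t ≈ 0.0993 years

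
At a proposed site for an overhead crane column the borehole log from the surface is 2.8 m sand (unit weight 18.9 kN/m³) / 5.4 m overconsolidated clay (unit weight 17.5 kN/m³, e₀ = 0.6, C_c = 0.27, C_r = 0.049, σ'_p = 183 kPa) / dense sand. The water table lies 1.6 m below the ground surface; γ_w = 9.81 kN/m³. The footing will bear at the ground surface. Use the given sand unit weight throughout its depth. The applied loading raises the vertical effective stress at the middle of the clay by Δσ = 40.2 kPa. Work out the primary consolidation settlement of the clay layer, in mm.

Mid-depth of clay below the ground surface: z = 2.8 + 5.4/2 = 5.5 m.
Total vertical stress at mid-clay: σ_v = 18.9×2.8 + 17.5×2.7 = 100.17 kPa.
Pore pressure: u = 9.81×(5.5 − 1.6) = 38.259 kPa.
Initial effective stress: σ'_0 = σ_v − u = 100.17 − 38.259 = 61.911 kPa.
Final effective stress: σ'_f = 61.911 + 40.2 = 102.11 kPa.
σ'_f = 102.11 ≤ σ'_p = 183 kPa, so the clay remains overconsolidated and only the recompression index applies:
S_c = C_r·H/(1+e₀)·log₁₀(σ'_f/σ'_0) = 0.049×5.4/1.6×log₁₀(102.11/61.911)
    = 0.16537 × 0.2173 = 0.03594 m

S_c ≈ 35.9 mm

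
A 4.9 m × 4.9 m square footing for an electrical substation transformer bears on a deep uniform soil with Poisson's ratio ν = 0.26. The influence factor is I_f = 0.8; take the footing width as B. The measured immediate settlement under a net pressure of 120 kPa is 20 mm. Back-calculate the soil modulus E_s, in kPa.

E_s ≈ 21900 kPa

S_e = q·B·(1−ν²)/E_s · I_f  ⇒  E_s = q·B·(1−ν²)·I_f / S_e.
E_s = 120 × 4.9 × 0.9324 × 0.8 / 0.02 = 21930 kPa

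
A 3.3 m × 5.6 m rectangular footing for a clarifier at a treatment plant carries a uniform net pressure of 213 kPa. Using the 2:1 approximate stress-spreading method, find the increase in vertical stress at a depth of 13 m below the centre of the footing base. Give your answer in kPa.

By the 2:1 method the load spreads at 1 horizontal : 2 vertical, so at depth z the loaded area has grown by z in each plan dimension:
Δσ = qBL/((B+z)(L+z)) = 213×3.3×5.6/((3.3+13)(5.6+13)) = 12.983 kPa

Δσ_z ≈ 13 kPa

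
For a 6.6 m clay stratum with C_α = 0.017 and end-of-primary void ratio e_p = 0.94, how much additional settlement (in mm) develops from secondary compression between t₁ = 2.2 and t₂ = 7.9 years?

S_s ≈ 32.1 mm

Secondary compression: S_s = C_α·H/(1+e_p)·log₁₀(t₂/t₁)
S_s = 0.017×6.6/(1+0.94)×log₁₀(7.9/2.2)
    = 0.05784 × 0.5552 = 0.03211 m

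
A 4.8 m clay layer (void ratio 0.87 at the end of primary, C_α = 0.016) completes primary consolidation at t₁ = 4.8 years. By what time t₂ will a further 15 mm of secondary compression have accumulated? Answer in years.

t₂ ≈ 11.1 years

S_s = C_α·H/(1+e_p)·log₁₀(t₂/t₁) ⇒ log₁₀(t₂/t₁) = S_s·(1+e_p)/(C_α·H).
log₁₀(t₂/t₁) = 0.015 × (1+0.87) / (0.016×4.8) = 0.3652
t₂ = t₁ × 10^0.3652 = 4.8 × 2.319 = 11.13 years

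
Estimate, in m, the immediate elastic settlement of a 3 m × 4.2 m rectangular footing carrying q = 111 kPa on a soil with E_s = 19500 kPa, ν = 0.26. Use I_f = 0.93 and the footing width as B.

S_e ≈ 0.0148 m

Immediate (elastic) settlement: S_e = q·B·(1−ν²)/E_s · I_f.
S_e = 111 × 3 × (1 − 0.26²) / 19500 × 0.93
    = 111 × 3 × 0.9324 / 19500 × 0.93
    = 0.01481 m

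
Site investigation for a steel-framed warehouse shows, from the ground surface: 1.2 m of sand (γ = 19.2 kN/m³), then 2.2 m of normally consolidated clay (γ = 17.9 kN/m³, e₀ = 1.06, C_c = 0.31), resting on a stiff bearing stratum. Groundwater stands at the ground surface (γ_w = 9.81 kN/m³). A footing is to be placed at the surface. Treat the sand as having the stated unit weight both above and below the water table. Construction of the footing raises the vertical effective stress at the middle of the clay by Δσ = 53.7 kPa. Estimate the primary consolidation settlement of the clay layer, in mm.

S_c ≈ 187 mm

Mid-depth of clay below the ground surface: z = 1.2 + 2.2/2 = 2.3 m.
Total vertical stress at mid-clay: σ_v = 19.2×1.2 + 17.9×1.1 = 42.73 kPa.
Pore pressure: u = 9.81×(2.3 − 0) = 22.563 kPa.
Initial effective stress: σ'_0 = σ_v − u = 42.73 − 22.563 = 20.167 kPa.
Final effective stress: σ'_f = σ'_0 + Δσ = 20.167 + 53.7 = 73.867 kPa.
Normally consolidated clay, so the full stress increment lies on the virgin compression line:
S_c = C_c·H/(1+e₀)·log₁₀(σ'_f/σ'_0) = 0.31×2.2/(1+1.06)×log₁₀(73.867/20.167)
    = 0.33107 × 0.56381 = 0.1867 m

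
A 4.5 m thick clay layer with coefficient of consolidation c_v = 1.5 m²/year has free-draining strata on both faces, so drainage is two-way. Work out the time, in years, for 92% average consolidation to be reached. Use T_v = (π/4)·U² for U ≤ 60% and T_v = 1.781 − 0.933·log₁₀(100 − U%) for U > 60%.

t ≈ 3.17 years

Drainage path length: H_d = H/2 = 2.25 m (double drainage).
U > 60%: T_v = 1.781 − 0.933·log₁₀(100 − 92) = 0.93842.
t = T_v·H_d²/c_v = 0.93842×2.25²/1.5 = 3.167 years.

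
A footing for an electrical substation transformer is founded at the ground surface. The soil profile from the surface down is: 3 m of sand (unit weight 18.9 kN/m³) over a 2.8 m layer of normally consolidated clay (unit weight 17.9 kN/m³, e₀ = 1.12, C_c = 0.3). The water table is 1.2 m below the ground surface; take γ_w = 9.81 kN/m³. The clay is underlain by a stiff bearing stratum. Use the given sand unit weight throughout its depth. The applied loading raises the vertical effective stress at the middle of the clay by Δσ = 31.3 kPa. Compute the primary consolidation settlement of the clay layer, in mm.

Mid-depth of clay below the ground surface: z = 3 + 2.8/2 = 4.4 m.
Total vertical stress at mid-clay: σ_v = 18.9×3 + 17.9×1.4 = 81.76 kPa.
Pore pressure: u = 9.81×(4.4 − 1.2) = 31.392 kPa.
Initial effective stress: σ'_0 = σ_v − u = 81.76 − 31.392 = 50.368 kPa.
Final effective stress: σ'_f = σ'_0 + Δσ = 50.368 + 31.3 = 81.668 kPa.
Normally consolidated clay, so the full stress increment lies on the virgin compression line:
S_c = C_c·H/(1+e₀)·log₁₀(σ'_f/σ'_0) = 0.3×2.8/(1+1.12)×log₁₀(81.668/50.368)
    = 0.39623 × 0.2099 = 0.08317 m

S_c ≈ 83.2 mm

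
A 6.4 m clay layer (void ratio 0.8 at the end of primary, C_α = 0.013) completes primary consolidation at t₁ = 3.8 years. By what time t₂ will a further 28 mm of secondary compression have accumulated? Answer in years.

t₂ ≈ 15.3 years

S_s = C_α·H/(1+e_p)·log₁₀(t₂/t₁) ⇒ log₁₀(t₂/t₁) = S_s·(1+e_p)/(C_α·H).
log₁₀(t₂/t₁) = 0.028 × (1+0.8) / (0.013×6.4) = 0.6058
t₂ = t₁ × 10^0.6058 = 3.8 × 4.034 = 15.33 years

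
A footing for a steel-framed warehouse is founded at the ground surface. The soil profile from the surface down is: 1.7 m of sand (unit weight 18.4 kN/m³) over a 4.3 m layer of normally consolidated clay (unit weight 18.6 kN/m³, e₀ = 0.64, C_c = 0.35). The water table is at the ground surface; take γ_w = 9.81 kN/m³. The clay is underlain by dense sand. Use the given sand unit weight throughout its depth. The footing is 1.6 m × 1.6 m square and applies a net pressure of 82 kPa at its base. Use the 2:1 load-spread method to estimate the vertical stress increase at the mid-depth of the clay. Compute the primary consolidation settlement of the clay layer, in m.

Mid-depth of clay below the ground surface: z = 1.7 + 4.3/2 = 3.85 m.
Total vertical stress at mid-clay: σ_v = 18.4×1.7 + 18.6×2.15 = 71.27 kPa.
Pore pressure: u = 9.81×(3.85 − 0) = 37.769 kPa.
Initial effective stress: σ'_0 = σ_v − u = 71.27 − 37.769 = 33.501 kPa.
Stress increase at mid-clay by the 2:1 spreading method:
Δσ = qBL/((B+z)(L+z)) = 82×1.6×1.6/((1.6+3.85)(1.6+3.85)) = 7.0674 kPa
Final effective stress: σ'_f = σ'_0 + Δσ = 33.501 + 7.0674 = 40.568 kPa.
Normally consolidated clay, so the full stress increment lies on the virgin compression line:
S_c = C_c·H/(1+e₀)·log₁₀(σ'_f/σ'_0) = 0.35×4.3/(1+0.64)×log₁₀(40.568/33.501)
    = 0.91768 × 0.083126 = 0.07628 m

S_c ≈ 0.0763 m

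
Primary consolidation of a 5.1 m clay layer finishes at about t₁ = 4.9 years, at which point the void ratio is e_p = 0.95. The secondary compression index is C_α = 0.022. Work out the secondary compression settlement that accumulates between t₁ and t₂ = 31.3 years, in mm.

S_s ≈ 46.3 mm

Secondary compression: S_s = C_α·H/(1+e_p)·log₁₀(t₂/t₁)
S_s = 0.022×5.1/(1+0.95)×log₁₀(31.3/4.9)
    = 0.05754 × 0.8053 = 0.04634 m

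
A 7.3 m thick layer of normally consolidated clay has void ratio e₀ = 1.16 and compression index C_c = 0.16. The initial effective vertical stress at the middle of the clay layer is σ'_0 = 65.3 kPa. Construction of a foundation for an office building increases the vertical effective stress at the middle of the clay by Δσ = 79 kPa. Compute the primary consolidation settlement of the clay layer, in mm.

Final effective stress: σ'_f = σ'_0 + Δσ = 65.3 + 79 = 144.3 kPa.
Normally consolidated clay, so the full stress increment lies on the virgin compression line:
S_c = C_c·H/(1+e₀)·log₁₀(σ'_f/σ'_0) = 0.16×7.3/(1+1.16)×log₁₀(144.3/65.3)
    = 0.54074 × 0.34435 = 0.1862 m

S_c ≈ 186 mm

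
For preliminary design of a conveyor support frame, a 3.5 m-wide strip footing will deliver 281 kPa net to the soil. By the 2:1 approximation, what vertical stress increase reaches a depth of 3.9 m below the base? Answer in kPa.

Δσ_z ≈ 133 kPa

By the 2:1 method the load spreads at 1 horizontal : 2 vertical, so at depth z the loaded area has grown by z in each plan dimension:
Δσ = qB/(B+z) = 281×3.5/(3.5+3.9) = 132.91 kPa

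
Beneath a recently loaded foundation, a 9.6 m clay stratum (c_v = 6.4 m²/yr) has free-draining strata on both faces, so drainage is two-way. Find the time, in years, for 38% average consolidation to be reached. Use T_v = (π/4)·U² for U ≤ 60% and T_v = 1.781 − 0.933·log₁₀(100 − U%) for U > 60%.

t ≈ 0.408 years

Drainage path length: H_d = H/2 = 4.8 m (double drainage).
U ≤ 60%: T_v = (π/4)·U² = (π/4)×0.38² = 0.11341.
t = T_v·H_d²/c_v = 0.11341×4.8²/6.4 = 0.4083 years.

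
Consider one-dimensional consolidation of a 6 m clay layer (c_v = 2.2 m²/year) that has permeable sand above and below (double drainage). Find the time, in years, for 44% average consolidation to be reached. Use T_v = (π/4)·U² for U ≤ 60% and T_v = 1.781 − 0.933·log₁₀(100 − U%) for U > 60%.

Drainage path length: H_d = H/2 = 3 m (double drainage).
U ≤ 60%: T_v = (π/4)·U² = (π/4)×0.44² = 0.15205.
t = T_v·H_d²/c_v = 0.15205×3²/2.2 = 0.622 years.

t ≈ 0.622 years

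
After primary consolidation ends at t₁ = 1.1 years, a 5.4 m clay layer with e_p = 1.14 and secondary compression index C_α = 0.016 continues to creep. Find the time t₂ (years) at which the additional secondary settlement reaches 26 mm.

t₂ ≈ 4.85 years

S_s = C_α·H/(1+e_p)·log₁₀(t₂/t₁) ⇒ log₁₀(t₂/t₁) = S_s·(1+e_p)/(C_α·H).
log₁₀(t₂/t₁) = 0.026 × (1+1.14) / (0.016×5.4) = 0.644
t₂ = t₁ × 10^0.644 = 1.1 × 4.405 = 4.846 years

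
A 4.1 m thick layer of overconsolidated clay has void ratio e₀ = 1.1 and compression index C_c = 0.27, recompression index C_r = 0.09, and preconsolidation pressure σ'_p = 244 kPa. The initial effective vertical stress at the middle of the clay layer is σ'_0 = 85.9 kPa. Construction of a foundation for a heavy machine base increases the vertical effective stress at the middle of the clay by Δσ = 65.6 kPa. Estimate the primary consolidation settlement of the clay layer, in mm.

Final effective stress: σ'_f = 85.9 + 65.6 = 151.5 kPa.
σ'_f = 151.5 ≤ σ'_p = 244 kPa, so the clay remains overconsolidated and only the recompression index applies:
S_c = C_r·H/(1+e₀)·log₁₀(σ'_f/σ'_0) = 0.09×4.1/2.1×log₁₀(151.5/85.9)
    = 0.17572 × 0.24642 = 0.0433 m

S_c ≈ 43.3 mm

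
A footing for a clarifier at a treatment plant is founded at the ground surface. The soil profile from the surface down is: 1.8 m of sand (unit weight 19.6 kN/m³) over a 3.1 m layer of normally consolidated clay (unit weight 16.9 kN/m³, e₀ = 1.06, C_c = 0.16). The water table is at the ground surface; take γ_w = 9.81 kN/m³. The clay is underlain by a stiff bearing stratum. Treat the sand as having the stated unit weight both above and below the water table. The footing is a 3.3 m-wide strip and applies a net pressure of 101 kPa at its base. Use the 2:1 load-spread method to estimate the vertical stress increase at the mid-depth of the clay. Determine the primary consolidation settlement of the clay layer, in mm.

Mid-depth of clay below the ground surface: z = 1.8 + 3.1/2 = 3.35 m.
Total vertical stress at mid-clay: σ_v = 19.6×1.8 + 16.9×1.55 = 61.475 kPa.
Pore pressure: u = 9.81×(3.35 − 0) = 32.864 kPa.
Initial effective stress: σ'_0 = σ_v − u = 61.475 − 32.864 = 28.611 kPa.
Stress increase at mid-clay by the 2:1 spreading method:
Δσ = qB/(B+z) = 101×3.3/(3.3+3.35) = 50.12 kPa
Final effective stress: σ'_f = σ'_0 + Δσ = 28.611 + 50.12 = 78.731 kPa.
Normally consolidated clay, so the full stress increment lies on the virgin compression line:
S_c = C_c·H/(1+e₀)·log₁₀(σ'_f/σ'_0) = 0.16×3.1/(1+1.06)×log₁₀(78.731/28.611)
    = 0.24078 × 0.43961 = 0.1058 m

S_c ≈ 106 mm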